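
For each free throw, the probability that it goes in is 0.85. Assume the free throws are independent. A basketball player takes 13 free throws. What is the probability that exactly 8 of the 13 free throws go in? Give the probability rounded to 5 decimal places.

X ~ Binomial(n=13, p=0.85).
P(X=8) = C(13,8) · p^8 · (1−p)^5
= 1287 · 0.27249 · 7.5937e-05 = 0.0266309

0.02663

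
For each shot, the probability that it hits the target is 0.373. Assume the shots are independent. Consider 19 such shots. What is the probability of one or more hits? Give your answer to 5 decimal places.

0.99986

P(at least one) = 1 − P(none) = 1 − (1 − 0.373)^19
= 1 − 0.0001406 = 0.9998594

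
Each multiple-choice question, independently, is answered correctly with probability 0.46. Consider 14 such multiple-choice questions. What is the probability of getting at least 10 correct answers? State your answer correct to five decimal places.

0.05000

X ~ Binomial(14, 0.46); P(X ≥ 10) = Σ C(14,k) p^k (1−p)^(14−k) over k:
  k=10: C(14,10)·0.46^10·0.54^4 = 0.0361067
  k=11: C(14,11)·0.46^11·0.54^3 = 0.0111846
  k=12: C(14,12)·0.46^12·0.54^2 = 0.0023819
  k=13: C(14,13)·0.46^13·0.54^1 = 0.0003122
  k=14: C(14,14)·0.46^14·0.54^0 = 0.0000190
Total = 0.0500043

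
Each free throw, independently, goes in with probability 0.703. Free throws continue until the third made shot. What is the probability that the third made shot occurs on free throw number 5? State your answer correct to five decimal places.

Y = trial on which the third success occurs; negative binomial, r=3, p=0.703.
P(Y=5) = C(4,2) · p^3 · (1−p)^2
= 6 · 0.34743 · 0.088209 = 0.1838781

0.18388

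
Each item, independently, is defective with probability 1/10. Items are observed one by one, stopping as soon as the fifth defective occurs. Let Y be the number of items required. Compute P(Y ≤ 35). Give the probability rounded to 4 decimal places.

0.2693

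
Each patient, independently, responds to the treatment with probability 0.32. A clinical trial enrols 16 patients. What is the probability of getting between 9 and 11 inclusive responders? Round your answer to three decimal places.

X ~ Binomial(16, 0.32); P(9 ≤ X ≤ 11) = Σ C(16,k) p^k (1−p)^(16−k) over k:
  k=9: C(16,9)·0.32^9·0.68^7 = 0.02706
  k=10: C(16,10)·0.32^10·0.68^6 = 0.00891
  k=11: C(16,11)·0.32^11·0.68^5 = 0.00229
Total = 0.03826

0.038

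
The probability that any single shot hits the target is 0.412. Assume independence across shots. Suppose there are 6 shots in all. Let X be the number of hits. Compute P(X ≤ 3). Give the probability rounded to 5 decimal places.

X ~ Binomial(6, 0.412); P(X ≤ 3) = Σ C(6,k) p^k (1−p)^(6−k) over k:
  k=0: C(6,0)·0.412^0·0.588^6 = 0.0413299
  k=1: C(6,1)·0.412^1·0.588^5 = 0.1737541
  k=2: C(6,2)·0.412^2·0.588^4 = 0.3043652
  k=3: C(6,3)·0.412^3·0.588^3 = 0.2843503
Total = 0.8037994

0.80380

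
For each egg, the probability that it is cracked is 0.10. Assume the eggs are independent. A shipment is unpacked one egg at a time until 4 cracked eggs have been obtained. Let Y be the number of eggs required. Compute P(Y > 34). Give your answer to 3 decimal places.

Needing more than 34 eggs ⇔ fewer than 4 successes in the first 34. With X ~ Binomial(34, 0.10), P(Y > 34) = P(X ≤ 3).
  k=0: C(34,0)·0.10^0·0.90^34 = 0.02781
  k=1: C(34,1)·0.10^1·0.90^33 = 0.10507
  k=2: C(34,2)·0.10^2·0.90^32 = 0.19263
  k=3: C(34,3)·0.10^3·0.90^31 = 0.22830
P(X ≤ 3) = 0.55382

0.554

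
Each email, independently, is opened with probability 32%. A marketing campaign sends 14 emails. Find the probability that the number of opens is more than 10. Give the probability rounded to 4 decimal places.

0.0005

X ~ Binomial(14, 0.32); P(X ≥ 11) = Σ C(14,k) p^k (1−p)^(14−k) over k:
  k=11: C(14,11)·0.32^11·0.68^3 = 0.000412
  k=12: C(14,12)·0.32^12·0.68^2 = 0.000049
  k=13: C(14,13)·0.32^13·0.68^1 = 0.000004
  k=14: C(14,14)·0.32^14·0.68^0 = 0.000000
Total = 0.000465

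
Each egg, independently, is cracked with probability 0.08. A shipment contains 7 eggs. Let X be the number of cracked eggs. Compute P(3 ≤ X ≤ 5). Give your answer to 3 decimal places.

0.014

X ~ Binomial(7, 0.08); P(3 ≤ X ≤ 5) = Σ C(7,k) p^k (1−p)^(7−k) over k:
  k=3: C(7,3)·0.08^3·0.92^4 = 0.01284
  k=4: C(7,4)·0.08^4·0.92^3 = 0.00112
  k=5: C(7,5)·0.08^5·0.92^2 = 0.00006
Total = 0.01401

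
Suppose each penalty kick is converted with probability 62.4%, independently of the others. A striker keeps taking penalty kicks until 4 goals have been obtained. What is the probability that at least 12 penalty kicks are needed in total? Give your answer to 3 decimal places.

0.020

Needing more than 11 penalty kicks ⇔ fewer than 4 successes in the first 11. With X ~ Binomial(11, 0.624), P(Y > 11) = P(X ≤ 3).
  k=0: C(11,0)·0.624^0·0.376^11 = 0.00002
  k=1: C(11,1)·0.624^1·0.376^10 = 0.00039
  k=2: C(11,2)·0.624^2·0.376^9 = 0.00322
  k=3: C(11,3)·0.624^3·0.376^8 = 0.01602
P(X ≤ 3) = 0.01964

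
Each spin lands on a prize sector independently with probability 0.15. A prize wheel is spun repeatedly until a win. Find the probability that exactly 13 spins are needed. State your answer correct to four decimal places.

0.0213

Geometric (trials to first success), p = 0.15.
P(Y = 13) = (1−p)^12 · p = 0.14224 · 0.15 = 0.021336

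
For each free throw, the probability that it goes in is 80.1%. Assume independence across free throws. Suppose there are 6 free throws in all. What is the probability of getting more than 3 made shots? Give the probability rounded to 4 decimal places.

X ~ Binomial(6, 0.801); P(X ≥ 4) = Σ C(6,k) p^k (1−p)^(6−k) over k:
  k=4: C(6,4)·0.801^4·0.199^2 = 0.244527
  k=5: C(6,5)·0.801^5·0.199^1 = 0.393701
  k=6: C(6,6)·0.801^6·0.199^0 = 0.264116
Total = 0.902345

0.9023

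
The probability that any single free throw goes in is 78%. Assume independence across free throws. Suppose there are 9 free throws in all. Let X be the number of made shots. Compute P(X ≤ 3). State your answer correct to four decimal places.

0.0051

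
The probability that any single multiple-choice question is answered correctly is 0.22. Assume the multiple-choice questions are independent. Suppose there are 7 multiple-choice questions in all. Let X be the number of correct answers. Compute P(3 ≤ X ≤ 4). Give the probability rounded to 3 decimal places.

X ~ Binomial(7, 0.22); P(3 ≤ X ≤ 4) = Σ C(7,k) p^k (1−p)^(7−k) over k:
  k=3: C(7,3)·0.22^3·0.78^4 = 0.13795
  k=4: C(7,4)·0.22^4·0.78^3 = 0.03891
Total = 0.17686

0.177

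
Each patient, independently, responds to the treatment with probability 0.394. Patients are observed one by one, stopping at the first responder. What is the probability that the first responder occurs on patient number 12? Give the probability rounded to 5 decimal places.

Geometric (trials to first success), p = 0.394.
P(Y = 12) = (1−p)^11 · p = 0.0040476 · 0.394 = 0.0015948

0.00159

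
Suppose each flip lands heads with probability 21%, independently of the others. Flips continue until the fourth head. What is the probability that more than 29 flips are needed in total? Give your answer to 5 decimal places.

0.11393

Needing more than 29 flips ⇔ fewer than 4 successes in the first 29. With X ~ Binomial(29, 0.21), P(Y > 29) = P(X ≤ 3).
  k=0: C(29,0)·0.21^0·0.79^29 = 0.0010744
  k=1: C(29,1)·0.21^1·0.79^28 = 0.0082828
  k=2: C(29,2)·0.21^2·0.79^27 = 0.0308245
  k=3: C(29,3)·0.21^3·0.79^26 = 0.0737447
P(X ≤ 3) = 0.1139264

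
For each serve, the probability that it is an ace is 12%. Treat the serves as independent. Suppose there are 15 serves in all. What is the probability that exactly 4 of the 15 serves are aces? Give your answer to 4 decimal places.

0.0694

X ~ Binomial(n=15, p=0.12).
P(X=4) = C(15,4) · p^4 · (1−p)^11
= 1365 · 0.00020736 · 0.24508 = 0.069369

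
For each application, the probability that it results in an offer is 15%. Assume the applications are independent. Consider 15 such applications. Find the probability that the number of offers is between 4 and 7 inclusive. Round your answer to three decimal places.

0.177

X ~ Binomial(15, 0.15); P(4 ≤ X ≤ 7) = Σ C(15,k) p^k (1−p)^(15−k) over k:
  k=4: C(15,4)·0.15^4·0.85^11 = 0.11564
  k=5: C(15,5)·0.15^5·0.85^10 = 0.04490
  k=6: C(15,6)·0.15^6·0.85^9 = 0.01320
  k=7: C(15,7)·0.15^7·0.85^8 = 0.00300
Total = 0.17674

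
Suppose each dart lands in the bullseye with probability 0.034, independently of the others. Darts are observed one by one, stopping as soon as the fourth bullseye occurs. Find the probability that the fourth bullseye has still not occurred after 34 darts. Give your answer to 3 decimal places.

0.972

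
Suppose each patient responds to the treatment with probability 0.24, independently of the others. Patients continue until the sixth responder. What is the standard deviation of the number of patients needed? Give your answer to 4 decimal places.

Y = total patients until the sixth success; negative binomial with r=6, p=0.24.
SD(Y) = √[r(1−p)/p²] = √(79.166667) = 8.897565

8.8976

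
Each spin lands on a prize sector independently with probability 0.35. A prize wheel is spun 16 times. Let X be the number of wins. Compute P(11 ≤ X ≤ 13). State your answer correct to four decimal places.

X ~ Binomial(16, 0.35); P(11 ≤ X ≤ 13) = Σ C(16,k) p^k (1−p)^(16−k) over k:
  k=11: C(16,11)·0.35^11·0.65^5 = 0.004893
  k=12: C(16,12)·0.35^12·0.65^4 = 0.001098
  k=13: C(16,13)·0.35^13·0.65^3 = 0.000182
Total = 0.006173

0.0062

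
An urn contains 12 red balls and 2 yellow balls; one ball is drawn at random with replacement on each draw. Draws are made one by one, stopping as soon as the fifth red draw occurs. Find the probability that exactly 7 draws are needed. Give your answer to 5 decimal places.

0.14163

Y = trial on which the fifth success occurs; negative binomial, r=5, p=0.857143.
P(Y=7) = C(6,4) · p^5 · (1−p)^2
= 15 · 0.46266 · 0.020408 = 0.1416319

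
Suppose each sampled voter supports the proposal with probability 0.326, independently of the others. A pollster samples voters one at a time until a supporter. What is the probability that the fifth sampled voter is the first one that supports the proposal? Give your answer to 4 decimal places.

Geometric (trials to first success), p = 0.326.
P(Y = 5) = (1−p)^4 · p = 0.20637 · 0.326 = 0.067276

0.0673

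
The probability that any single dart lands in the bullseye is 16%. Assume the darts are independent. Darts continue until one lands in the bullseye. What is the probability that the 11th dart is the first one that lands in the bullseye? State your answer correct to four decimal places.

Geometric (trials to first success), p = 0.16.
P(Y = 11) = (1−p)^10 · p = 0.1749 · 0.16 = 0.027984

0.0280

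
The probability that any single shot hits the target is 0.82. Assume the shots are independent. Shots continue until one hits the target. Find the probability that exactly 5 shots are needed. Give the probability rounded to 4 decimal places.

Geometric (trials to first success), p = 0.82.
P(Y = 5) = (1−p)^4 · p = 0.0010498 · 0.82 = 0.000861

0.0009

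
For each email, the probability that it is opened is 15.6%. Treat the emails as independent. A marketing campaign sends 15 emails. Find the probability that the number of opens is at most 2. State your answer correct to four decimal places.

X ~ Binomial(15, 0.156); P(X ≤ 2) = Σ C(15,k) p^k (1−p)^(15−k) over k:
  k=0: C(15,0)·0.156^0·0.844^15 = 0.078548
  k=1: C(15,1)·0.156^1·0.844^14 = 0.217776
  k=2: C(15,2)·0.156^2·0.844^13 = 0.281767
Total = 0.578091

0.5781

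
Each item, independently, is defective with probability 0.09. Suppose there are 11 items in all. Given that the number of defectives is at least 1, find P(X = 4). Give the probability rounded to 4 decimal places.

0.0173

X ~ Binomial(11, 0.09). Want P(X=4 | X≥1) = P(X=4) / P(X≥1).
P(X=4) = C(11,4)·0.09^4·0.91^7 = 0.011189
P(X≥1) = 1 − 0.354369 = 0.645631
Ratio = 0.011189 / 0.645631 = 0.017330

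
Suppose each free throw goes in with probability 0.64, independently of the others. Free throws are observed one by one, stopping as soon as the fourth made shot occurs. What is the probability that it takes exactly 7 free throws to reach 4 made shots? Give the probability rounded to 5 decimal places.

0.15655

Y = trial on which the fourth success occurs; negative binomial, r=4, p=0.64.
P(Y=7) = C(6,3) · p^4 · (1−p)^3
= 20 · 0.16777 · 0.046656 = 0.1565516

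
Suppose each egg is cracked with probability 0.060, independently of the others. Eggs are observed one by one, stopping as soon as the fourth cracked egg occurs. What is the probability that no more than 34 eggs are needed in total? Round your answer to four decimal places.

0.1446

Finishing within 34 eggs ⇔ at least 4 successes in the first 34. With X ~ Binomial(34, 0.06), P(Y ≤ 34) = 1 − P(X ≤ 3).
  k=0: C(34,0)·0.06^0·0.94^34 = 0.121996
  k=1: C(34,1)·0.06^1·0.94^33 = 0.264758
  k=2: C(34,2)·0.06^2·0.94^32 = 0.278841
  k=3: C(34,3)·0.06^3·0.94^31 = 0.189849
1 − 0.855445 = 0.144555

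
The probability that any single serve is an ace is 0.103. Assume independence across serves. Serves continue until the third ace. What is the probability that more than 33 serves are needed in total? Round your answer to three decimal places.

0.325

Needing more than 33 serves ⇔ fewer than 3 successes in the first 33. With X ~ Binomial(33, 0.103), P(Y > 33) = P(X ≤ 2).
  k=0: C(33,0)·0.103^0·0.897^33 = 0.02768
  k=1: C(33,1)·0.103^1·0.897^32 = 0.10488
  k=2: C(33,2)·0.103^2·0.897^31 = 0.19270
P(X ≤ 2) = 0.32526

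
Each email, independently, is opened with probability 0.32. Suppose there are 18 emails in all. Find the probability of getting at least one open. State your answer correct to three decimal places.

0.999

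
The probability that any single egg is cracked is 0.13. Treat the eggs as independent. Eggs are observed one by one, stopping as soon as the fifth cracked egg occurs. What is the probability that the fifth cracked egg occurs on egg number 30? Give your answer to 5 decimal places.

0.02713

Y = trial on which the fifth success occurs; negative binomial, r=5, p=0.13.
P(Y=30) = C(29,4) · p^5 · (1−p)^25
= 23751 · 3.7129e-05 · 0.03076 = 0.0271256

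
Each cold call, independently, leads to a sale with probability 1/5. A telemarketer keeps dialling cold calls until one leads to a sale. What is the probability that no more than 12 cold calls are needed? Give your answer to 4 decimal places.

0.9313

Y = number of cold calls to the first success; geometric, p = 0.20.
P(Y ≤ 12) = 1 − (1−p)^12 = 1 − 0.068719 = 0.931281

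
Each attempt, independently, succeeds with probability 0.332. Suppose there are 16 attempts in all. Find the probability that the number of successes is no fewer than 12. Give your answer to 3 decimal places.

0.001

X ~ Binomial(16, 0.332); P(X ≥ 12) = Σ C(16,k) p^k (1−p)^(16−k) over k:
  k=12: C(16,12)·0.332^12·0.668^4 = 0.00065
  k=13: C(16,13)·0.332^13·0.668^3 = 0.00010
  k=14: C(16,14)·0.332^14·0.668^2 = 0.00001
  k=15: C(16,15)·0.332^15·0.668^1 = 0.00000
  k=16: C(16,16)·0.332^16·0.668^0 = 0.00000
Total = 0.00076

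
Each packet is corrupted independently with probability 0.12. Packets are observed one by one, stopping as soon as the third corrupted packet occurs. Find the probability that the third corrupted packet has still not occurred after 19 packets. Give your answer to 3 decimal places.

0.597

Needing more than 19 packets ⇔ fewer than 3 successes in the first 19. With X ~ Binomial(19, 0.12), P(Y > 19) = P(X ≤ 2).
  k=0: C(19,0)·0.12^0·0.88^19 = 0.08814
  k=1: C(19,1)·0.12^1·0.88^18 = 0.22836
  k=2: C(19,2)·0.12^2·0.88^17 = 0.28026
P(X ≤ 2) = 0.59676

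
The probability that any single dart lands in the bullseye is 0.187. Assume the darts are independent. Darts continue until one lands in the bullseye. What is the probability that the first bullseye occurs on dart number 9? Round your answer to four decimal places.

Geometric (trials to first success), p = 0.187.
P(Y = 9) = (1−p)^8 · p = 0.19086 · 0.187 = 0.035692

0.0357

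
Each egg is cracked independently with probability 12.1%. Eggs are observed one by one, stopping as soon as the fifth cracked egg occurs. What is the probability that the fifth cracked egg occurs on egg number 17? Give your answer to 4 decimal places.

Y = trial on which the fifth success occurs; negative binomial, r=5, p=0.121.
P(Y=17) = C(16,4) · p^5 · (1−p)^12
= 1820 · 2.5937e-05 · 0.21275 = 0.010043

0.0100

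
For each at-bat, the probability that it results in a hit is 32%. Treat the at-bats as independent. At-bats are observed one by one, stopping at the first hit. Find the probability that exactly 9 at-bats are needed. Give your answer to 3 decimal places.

Geometric (trials to first success), p = 0.32.
P(Y = 9) = (1−p)^8 · p = 0.045716 · 0.32 = 0.01463

0.015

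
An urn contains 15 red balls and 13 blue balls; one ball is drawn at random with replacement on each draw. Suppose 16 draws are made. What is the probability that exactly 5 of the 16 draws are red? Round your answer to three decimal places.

X ~ Binomial(n=16, p=0.535714).
P(X=5) = C(16,5) · p^5 · (1−p)^11
= 4368 · 0.044123 · 0.00021609 = 0.04165

0.042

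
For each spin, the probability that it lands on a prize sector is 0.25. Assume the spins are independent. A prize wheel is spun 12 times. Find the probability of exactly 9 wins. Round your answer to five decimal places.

X ~ Binomial(n=12, p=0.25).
P(X=9) = C(12,9) · p^9 · (1−p)^3
= 220 · 3.8147e-06 · 0.42188 = 0.0003541

0.00035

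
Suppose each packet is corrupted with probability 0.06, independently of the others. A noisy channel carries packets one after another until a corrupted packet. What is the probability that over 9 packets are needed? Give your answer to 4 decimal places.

Y = number of packets to the first success; geometric, p = 0.06.
P(Y > 9) = P(first 9 all fail) = (1−p)^9 = 0.572995

0.5730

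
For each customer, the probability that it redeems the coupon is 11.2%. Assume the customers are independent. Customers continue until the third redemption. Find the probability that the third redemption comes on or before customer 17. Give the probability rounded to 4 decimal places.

Finishing within 17 customers ⇔ at least 3 successes in the first 17. With X ~ Binomial(17, 0.112), P(Y ≤ 17) = 1 − P(X ≤ 2).
  k=0: C(17,0)·0.112^0·0.888^17 = 0.132746
  k=1: C(17,1)·0.112^1·0.888^16 = 0.284626
  k=2: C(17,2)·0.112^2·0.888^15 = 0.287190
1 − 0.704562 = 0.295438

0.2954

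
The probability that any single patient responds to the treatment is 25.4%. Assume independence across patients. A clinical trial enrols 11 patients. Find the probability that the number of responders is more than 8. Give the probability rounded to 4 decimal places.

X ~ Binomial(11, 0.254); P(X ≥ 9) = Σ C(11,k) p^k (1−p)^(11−k) over k:
  k=9: C(11,9)·0.254^9·0.746^2 = 0.000135
  k=10: C(11,10)·0.254^10·0.746^1 = 0.000009
  k=11: C(11,11)·0.254^11·0.746^0 = 0.000000
Total = 0.000144

0.0001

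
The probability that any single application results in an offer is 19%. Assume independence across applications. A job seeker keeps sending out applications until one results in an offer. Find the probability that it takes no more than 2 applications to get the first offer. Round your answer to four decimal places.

0.3439

Y = number of applications to the first success; geometric, p = 0.19.
P(Y ≤ 2) = 1 − (1−p)^2 = 1 − 0.656100 = 0.343900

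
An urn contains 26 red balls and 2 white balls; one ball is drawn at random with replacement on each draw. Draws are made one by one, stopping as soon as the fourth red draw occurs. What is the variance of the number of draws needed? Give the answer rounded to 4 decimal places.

0.3314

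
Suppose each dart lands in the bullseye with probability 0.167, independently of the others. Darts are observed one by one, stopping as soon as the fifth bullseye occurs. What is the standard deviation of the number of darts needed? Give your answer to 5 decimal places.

Y = total darts until the fifth success; negative binomial with r=5, p=0.167.
SD(Y) = √[r(1−p)/p²] = √(149.3420345) = 12.2205579

12.22056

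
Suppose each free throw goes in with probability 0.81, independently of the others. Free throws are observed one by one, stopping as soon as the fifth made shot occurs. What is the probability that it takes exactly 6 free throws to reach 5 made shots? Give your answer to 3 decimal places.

Y = trial on which the fifth success occurs; negative binomial, r=5, p=0.81.
P(Y=6) = C(5,4) · p^5 · (1−p)^1
= 5 · 0.34868 · 0.19 = 0.33124

0.331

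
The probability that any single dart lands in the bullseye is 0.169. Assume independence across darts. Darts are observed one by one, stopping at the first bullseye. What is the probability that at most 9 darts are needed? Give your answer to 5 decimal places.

0.81102

Y = number of darts to the first success; geometric, p = 0.169.
P(Y ≤ 9) = 1 − (1−p)^9 = 1 − 0.1889771 = 0.8110229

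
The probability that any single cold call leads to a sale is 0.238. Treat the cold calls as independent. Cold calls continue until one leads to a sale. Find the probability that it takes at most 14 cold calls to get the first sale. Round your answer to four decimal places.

Y = number of cold calls to the first success; geometric, p = 0.238.
P(Y ≤ 14) = 1 − (1−p)^14 = 1 − 0.022252 = 0.977748

0.9777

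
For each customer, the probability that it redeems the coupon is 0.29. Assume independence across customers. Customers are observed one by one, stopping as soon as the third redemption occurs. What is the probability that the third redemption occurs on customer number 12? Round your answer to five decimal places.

0.06150

Y = trial on which the third success occurs; negative binomial, r=3, p=0.29.
P(Y=12) = C(11,2) · p^3 · (1−p)^9
= 55 · 0.024389 · 0.045849 = 0.0615009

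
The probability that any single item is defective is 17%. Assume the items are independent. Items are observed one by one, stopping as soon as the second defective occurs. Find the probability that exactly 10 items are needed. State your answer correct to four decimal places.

Y = trial on which the second success occurs; negative binomial, r=2, p=0.17.
P(Y=10) = C(9,1) · p^2 · (1−p)^8
= 9 · 0.0289 · 0.22523 = 0.058582

0.0586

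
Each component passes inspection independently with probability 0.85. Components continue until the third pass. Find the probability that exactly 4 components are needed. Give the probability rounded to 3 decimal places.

0.276

Y = trial on which the third success occurs; negative binomial, r=3, p=0.85.
P(Y=4) = C(3,2) · p^3 · (1−p)^1
= 3 · 0.61413 · 0.15 = 0.27636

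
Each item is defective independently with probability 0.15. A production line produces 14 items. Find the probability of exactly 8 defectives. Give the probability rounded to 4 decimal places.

0.0003

X ~ Binomial(n=14, p=0.15).
P(X=8) = C(14,8) · p^8 · (1−p)^6
= 3003 · 2.5629e-07 · 0.37715 = 0.000290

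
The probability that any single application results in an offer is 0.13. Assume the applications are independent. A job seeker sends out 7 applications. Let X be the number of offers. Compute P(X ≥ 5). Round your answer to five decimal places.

0.00062

X ~ Binomial(7, 0.13); P(X ≥ 5) = Σ C(7,k) p^k (1−p)^(7−k) over k:
  k=5: C(7,5)·0.13^5·0.87^2 = 0.0005902
  k=6: C(7,6)·0.13^6·0.87^1 = 0.0000294
  k=7: C(7,7)·0.13^7·0.87^0 = 0.0000006
Total = 0.0006202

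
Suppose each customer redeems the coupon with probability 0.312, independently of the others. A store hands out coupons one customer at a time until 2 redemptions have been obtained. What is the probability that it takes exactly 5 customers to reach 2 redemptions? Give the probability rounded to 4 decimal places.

0.1268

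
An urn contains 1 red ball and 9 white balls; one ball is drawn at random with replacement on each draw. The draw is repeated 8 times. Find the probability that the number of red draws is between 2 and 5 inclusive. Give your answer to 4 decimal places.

0.1869

X ~ Binomial(8, 0.10); P(2 ≤ X ≤ 5) = Σ C(8,k) p^k (1−p)^(8−k) over k:
  k=2: C(8,2)·0.10^2·0.90^6 = 0.148803
  k=3: C(8,3)·0.10^3·0.90^5 = 0.033067
  k=4: C(8,4)·0.10^4·0.90^4 = 0.004593
  k=5: C(8,5)·0.10^5·0.90^3 = 0.000408
Total = 0.186872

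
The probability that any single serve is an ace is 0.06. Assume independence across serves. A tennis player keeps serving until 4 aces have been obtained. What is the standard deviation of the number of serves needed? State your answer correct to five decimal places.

Y = total serves until the fourth success; negative binomial with r=4, p=0.06.
SD(Y) = √[r(1−p)/p²] = √(1044.4444444) = 32.3178657

32.31787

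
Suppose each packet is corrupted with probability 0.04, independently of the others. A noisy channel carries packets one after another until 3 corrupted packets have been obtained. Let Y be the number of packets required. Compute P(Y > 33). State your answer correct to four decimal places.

0.8558

Needing more than 33 packets ⇔ fewer than 3 successes in the first 33. With X ~ Binomial(33, 0.04), P(Y > 33) = P(X ≤ 2).
  k=0: C(33,0)·0.04^0·0.96^33 = 0.259986
  k=1: C(33,1)·0.04^1·0.96^32 = 0.357481
  k=2: C(33,2)·0.04^2·0.96^31 = 0.238321
P(X ≤ 2) = 0.855789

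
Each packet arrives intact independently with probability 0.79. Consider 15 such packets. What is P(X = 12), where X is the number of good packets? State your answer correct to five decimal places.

X ~ Binomial(n=15, p=0.79).
P(X=12) = C(15,12) · p^12 · (1−p)^3
= 455 · 0.059092 · 0.009261 = 0.2489972

0.24900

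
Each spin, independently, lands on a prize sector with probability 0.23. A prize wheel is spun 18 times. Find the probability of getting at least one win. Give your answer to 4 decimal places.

0.9909

P(at least one) = 1 − P(none) = 1 − (1 − 0.23)^18
= 1 − 0.009054 = 0.990946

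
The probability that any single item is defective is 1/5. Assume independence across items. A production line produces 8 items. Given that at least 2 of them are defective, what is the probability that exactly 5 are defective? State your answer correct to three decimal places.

X ~ Binomial(8, 0.20). Want P(X=5 | X≥2) = P(X=5) / P(X≥2).
P(X=5) = C(8,5)·0.20^5·0.80^3 = 0.00918
P(X≥2) = 1 − 0.16777 − 0.33554 = 0.49668
Ratio = 0.00918 / 0.49668 = 0.01847

0.018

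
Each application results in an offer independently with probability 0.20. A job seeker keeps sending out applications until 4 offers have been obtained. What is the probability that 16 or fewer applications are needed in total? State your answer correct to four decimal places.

0.4019

Finishing within 16 applications ⇔ at least 4 successes in the first 16. With X ~ Binomial(16, 0.20), P(Y ≤ 16) = 1 − P(X ≤ 3).
  k=0: C(16,0)·0.20^0·0.80^16 = 0.028147
  k=1: C(16,1)·0.20^1·0.80^15 = 0.112590
  k=2: C(16,2)·0.20^2·0.80^14 = 0.211106
  k=3: C(16,3)·0.20^3·0.80^13 = 0.246291
1 − 0.598134 = 0.401866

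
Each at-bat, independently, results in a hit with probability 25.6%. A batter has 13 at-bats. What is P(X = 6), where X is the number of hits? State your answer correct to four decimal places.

0.0609

X ~ Binomial(n=13, p=0.256).
P(X=6) = C(13,6) · p^6 · (1−p)^7
= 1716 · 0.00028147 · 0.12619 = 0.060949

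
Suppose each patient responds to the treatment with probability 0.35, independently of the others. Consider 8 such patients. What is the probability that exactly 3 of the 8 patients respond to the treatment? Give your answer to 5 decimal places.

X ~ Binomial(n=8, p=0.35).
P(X=3) = C(8,3) · p^3 · (1−p)^5
= 56 · 0.042875 · 0.11603 = 0.2785858

0.27859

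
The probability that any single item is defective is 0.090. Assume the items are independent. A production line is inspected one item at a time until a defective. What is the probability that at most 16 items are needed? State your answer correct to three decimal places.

0.779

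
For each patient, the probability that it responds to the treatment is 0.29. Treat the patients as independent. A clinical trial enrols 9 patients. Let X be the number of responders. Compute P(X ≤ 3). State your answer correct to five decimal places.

X ~ Binomial(9, 0.29); P(X ≤ 3) = Σ C(9,k) p^k (1−p)^(9−k) over k:
  k=0: C(9,0)·0.29^0·0.71^9 = 0.0458485
  k=1: C(9,1)·0.29^1·0.71^8 = 0.1685417
  k=2: C(9,2)·0.29^2·0.71^7 = 0.2753639
  k=3: C(9,3)·0.29^3·0.71^6 = 0.2624360
Total = 0.7521900

0.75219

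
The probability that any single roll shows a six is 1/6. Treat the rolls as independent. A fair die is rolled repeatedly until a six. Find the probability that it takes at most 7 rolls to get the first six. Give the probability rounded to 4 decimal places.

Y = number of rolls to the first success; geometric, p = 0.166667.
P(Y ≤ 7) = 1 − (1−p)^7 = 1 − 0.279082 = 0.720918

0.7209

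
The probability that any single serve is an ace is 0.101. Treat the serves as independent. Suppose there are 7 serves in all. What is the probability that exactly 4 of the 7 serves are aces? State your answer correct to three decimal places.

X ~ Binomial(n=7, p=0.101).
P(X=4) = C(7,4) · p^4 · (1−p)^3
= 35 · 0.00010406 · 0.72657 = 0.00265

0.003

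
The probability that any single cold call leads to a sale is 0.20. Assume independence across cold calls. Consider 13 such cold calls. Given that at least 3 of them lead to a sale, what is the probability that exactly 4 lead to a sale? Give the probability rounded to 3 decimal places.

X ~ Binomial(13, 0.20). Want P(X=4 | X≥3) = P(X=4) / P(X≥3).
P(X=4) = C(13,4)·0.20^4·0.80^9 = 0.15355
P(X≥3) = 1 − 0.05498 − 0.17867 − 0.26801 = 0.49835
Ratio = 0.15355 / 0.49835 = 0.30811

0.308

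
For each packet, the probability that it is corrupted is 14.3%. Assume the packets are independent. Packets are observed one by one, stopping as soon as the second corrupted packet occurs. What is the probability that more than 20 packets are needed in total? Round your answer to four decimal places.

Needing more than 20 packets ⇔ fewer than 2 successes in the first 20. With X ~ Binomial(20, 0.143), P(Y > 20) = P(X ≤ 1).
  k=0: C(20,0)·0.143^0·0.857^20 = 0.045668
  k=1: C(20,1)·0.143^1·0.857^19 = 0.152406
P(X ≤ 1) = 0.198074

0.1981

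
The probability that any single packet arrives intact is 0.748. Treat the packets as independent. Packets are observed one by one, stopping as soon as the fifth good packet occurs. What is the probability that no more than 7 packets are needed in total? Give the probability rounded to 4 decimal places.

0.7522

Finishing within 7 packets ⇔ at least 5 successes in the first 7. With X ~ Binomial(7, 0.748), P(Y ≤ 7) = 1 − P(X ≤ 4).
  k=0: C(7,0)·0.748^0·0.252^7 = 0.000065
  k=1: C(7,1)·0.748^1·0.252^6 = 0.001341
  k=2: C(7,2)·0.748^2·0.252^5 = 0.011941
  k=3: C(7,3)·0.748^3·0.252^4 = 0.059071
  k=4: C(7,4)·0.748^4·0.252^3 = 0.175338
1 − 0.247755 = 0.752245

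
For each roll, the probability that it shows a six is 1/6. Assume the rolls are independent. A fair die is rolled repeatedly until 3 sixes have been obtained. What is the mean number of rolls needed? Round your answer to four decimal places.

18.0000

Y = total rolls until the third success; negative binomial with r=3, p=0.166667.
E[Y] = r / p = 3 / 0.166667 = 18.000000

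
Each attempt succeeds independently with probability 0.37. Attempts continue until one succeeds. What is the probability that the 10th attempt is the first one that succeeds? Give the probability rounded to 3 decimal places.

0.006

Geometric (trials to first success), p = 0.37.
P(Y = 10) = (1−p)^9 · p = 0.015634 · 0.37 = 0.00578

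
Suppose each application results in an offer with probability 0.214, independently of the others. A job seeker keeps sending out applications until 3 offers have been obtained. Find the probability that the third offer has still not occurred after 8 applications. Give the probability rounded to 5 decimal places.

Needing more than 8 applications ⇔ fewer than 3 successes in the first 8. With X ~ Binomial(8, 0.214), P(Y > 8) = P(X ≤ 2).
  k=0: C(8,0)·0.214^0·0.786^8 = 0.1456734
  k=1: C(8,1)·0.214^1·0.786^7 = 0.3172938
  k=2: C(8,2)·0.214^2·0.786^6 = 0.3023576
P(X ≤ 2) = 0.7653248

0.76532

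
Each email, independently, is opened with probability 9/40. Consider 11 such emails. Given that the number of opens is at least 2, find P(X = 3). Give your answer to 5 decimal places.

0.32789

X ~ Binomial(11, 0.225). Want P(X=3 | X≥2) = P(X=3) / P(X≥2).
P(X=3) = C(11,3)·0.225^3·0.775^8 = 0.2445936
P(X≥2) = 1 − 0.0605785 − 0.1934605 = 0.7459610
Ratio = 0.2445936 / 0.7459610 = 0.3278906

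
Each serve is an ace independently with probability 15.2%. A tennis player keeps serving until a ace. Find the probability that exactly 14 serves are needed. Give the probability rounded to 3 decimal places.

0.018

Geometric (trials to first success), p = 0.152.
P(Y = 14) = (1−p)^13 · p = 0.11726 · 0.152 = 0.01782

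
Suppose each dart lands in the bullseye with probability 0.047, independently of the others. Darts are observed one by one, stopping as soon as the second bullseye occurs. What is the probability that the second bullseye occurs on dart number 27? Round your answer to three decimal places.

Y = trial on which the second success occurs; negative binomial, r=2, p=0.047.
P(Y=27) = C(26,1) · p^2 · (1−p)^25
= 26 · 0.002209 · 0.30014 = 0.01724

0.017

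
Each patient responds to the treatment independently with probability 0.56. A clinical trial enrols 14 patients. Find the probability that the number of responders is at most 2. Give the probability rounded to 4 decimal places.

X ~ Binomial(14, 0.56); P(X ≤ 2) = Σ C(14,k) p^k (1−p)^(14−k) over k:
  k=0: C(14,0)·0.56^0·0.44^14 = 0.000010
  k=1: C(14,1)·0.56^1·0.44^13 = 0.000182
  k=2: C(14,2)·0.56^2·0.44^12 = 0.001503
Total = 0.001694

0.0017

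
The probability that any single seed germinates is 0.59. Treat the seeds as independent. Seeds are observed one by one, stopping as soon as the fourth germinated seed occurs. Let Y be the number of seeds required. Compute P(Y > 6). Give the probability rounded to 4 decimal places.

Needing more than 6 seeds ⇔ fewer than 4 successes in the first 6. With X ~ Binomial(6, 0.59), P(Y > 6) = P(X ≤ 3).
  k=0: C(6,0)·0.59^0·0.41^6 = 0.004750
  k=1: C(6,1)·0.59^1·0.41^5 = 0.041013
  k=2: C(6,2)·0.59^2·0.41^4 = 0.147547
  k=3: C(6,3)·0.59^3·0.41^3 = 0.283099
P(X ≤ 3) = 0.476409

0.4764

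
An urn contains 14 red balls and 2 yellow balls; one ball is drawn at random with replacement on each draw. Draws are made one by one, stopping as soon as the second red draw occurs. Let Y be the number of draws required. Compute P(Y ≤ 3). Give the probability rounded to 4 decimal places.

0.9570

Finishing within 3 draws ⇔ at least 2 successes in the first 3. With X ~ Binomial(3, 0.875), P(Y ≤ 3) = 1 − P(X ≤ 1).
  k=0: C(3,0)·0.875^0·0.125^3 = 0.001953
  k=1: C(3,1)·0.875^1·0.125^2 = 0.041016
1 − 0.042969 = 0.957031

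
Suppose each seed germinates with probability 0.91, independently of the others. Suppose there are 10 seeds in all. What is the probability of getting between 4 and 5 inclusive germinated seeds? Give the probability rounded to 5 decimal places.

X ~ Binomial(10, 0.91); P(4 ≤ X ≤ 5) = Σ C(10,k) p^k (1−p)^(10−k) over k:
  k=4: C(10,4)·0.91^4·0.09^6 = 0.0000765
  k=5: C(10,5)·0.91^5·0.09^5 = 0.0009286
Total = 0.0010051

0.00101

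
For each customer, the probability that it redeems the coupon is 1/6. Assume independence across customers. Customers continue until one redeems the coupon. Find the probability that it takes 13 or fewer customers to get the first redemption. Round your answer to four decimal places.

Y = number of customers to the first success; geometric, p = 0.166667.
P(Y ≤ 13) = 1 − (1−p)^13 = 1 − 0.093464 = 0.906536

0.9065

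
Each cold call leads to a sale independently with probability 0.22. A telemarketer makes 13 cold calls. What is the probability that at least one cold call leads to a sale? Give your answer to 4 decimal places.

0.9604

P(at least one) = 1 − P(none) = 1 − (1 − 0.22)^13
= 1 − 0.039558 = 0.960442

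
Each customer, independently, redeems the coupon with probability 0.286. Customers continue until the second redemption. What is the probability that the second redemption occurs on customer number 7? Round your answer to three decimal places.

Y = trial on which the second success occurs; negative binomial, r=2, p=0.286.
P(Y=7) = C(6,1) · p^2 · (1−p)^5
= 6 · 0.081796 · 0.18556 = 0.09107

0.091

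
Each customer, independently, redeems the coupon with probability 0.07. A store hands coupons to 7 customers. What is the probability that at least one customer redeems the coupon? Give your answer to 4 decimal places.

P(at least one) = 1 − P(none) = 1 − (1 − 0.07)^7
= 1 − 0.601701 = 0.398299

0.3983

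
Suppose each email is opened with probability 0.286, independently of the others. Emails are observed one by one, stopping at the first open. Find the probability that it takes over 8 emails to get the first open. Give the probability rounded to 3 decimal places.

Y = number of emails to the first success; geometric, p = 0.286.
P(Y > 8) = P(first 8 all fail) = (1−p)^8 = 0.06754

0.068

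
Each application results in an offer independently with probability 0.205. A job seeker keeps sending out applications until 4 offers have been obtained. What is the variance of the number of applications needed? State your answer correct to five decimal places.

75.66924

Y = total applications until the fourth success; negative binomial with r=4, p=0.205.
Var(Y) = r(1−p)/p² = 4·0.795 / 0.205² = 75.6692445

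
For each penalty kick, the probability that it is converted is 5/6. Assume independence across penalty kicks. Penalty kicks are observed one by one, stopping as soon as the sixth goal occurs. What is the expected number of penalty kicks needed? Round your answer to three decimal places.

Y = total penalty kicks until the sixth success; negative binomial with r=6, p=0.833333.
E[Y] = r / p = 6 / 0.833333 = 7.20000

7.200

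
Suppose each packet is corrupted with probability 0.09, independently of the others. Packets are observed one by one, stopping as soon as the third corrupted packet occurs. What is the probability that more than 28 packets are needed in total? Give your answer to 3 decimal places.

Needing more than 28 packets ⇔ fewer than 3 successes in the first 28. With X ~ Binomial(28, 0.09), P(Y > 28) = P(X ≤ 2).
  k=0: C(28,0)·0.09^0·0.91^28 = 0.07131
  k=1: C(28,1)·0.09^1·0.91^27 = 0.19748
  k=2: C(28,2)·0.09^2·0.91^26 = 0.26367
P(X ≤ 2) = 0.53245

0.532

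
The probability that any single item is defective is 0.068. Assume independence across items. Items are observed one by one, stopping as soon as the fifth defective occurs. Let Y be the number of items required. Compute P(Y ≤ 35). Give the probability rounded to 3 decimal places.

Finishing within 35 items ⇔ at least 5 successes in the first 35. With X ~ Binomial(35, 0.068), P(Y ≤ 35) = 1 − P(X ≤ 4).
  k=0: C(35,0)·0.068^0·0.932^35 = 0.08503
  k=1: C(35,1)·0.068^1·0.932^34 = 0.21713
  k=2: C(35,2)·0.068^2·0.932^33 = 0.26931
  k=3: C(35,3)·0.068^3·0.932^32 = 0.21615
  k=4: C(35,4)·0.068^4·0.932^31 = 0.12616
1 − 0.91378 = 0.08622

0.086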